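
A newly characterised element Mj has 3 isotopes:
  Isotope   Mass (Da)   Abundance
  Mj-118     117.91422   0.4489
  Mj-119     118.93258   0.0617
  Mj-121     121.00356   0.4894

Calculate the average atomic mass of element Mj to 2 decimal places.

Weight each isotope mass by its fractional abundance: 0.4489 × 117.91422 + 0.0617 × 118.93258 + 0.4894 × 121.00356
= 52.931693 + 7.338140 + 59.219142 = 119.488975 Da

119.49 Da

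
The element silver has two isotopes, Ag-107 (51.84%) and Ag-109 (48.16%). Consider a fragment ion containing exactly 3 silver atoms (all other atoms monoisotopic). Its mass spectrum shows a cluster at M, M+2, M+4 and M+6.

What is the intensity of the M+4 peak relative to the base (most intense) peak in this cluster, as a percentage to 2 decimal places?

(0.5184 + 0.4816)^3 gives M 0.1393, M+2 0.3883, M+4 0.3607, M+6 0.1117; the largest is M+2.
P(M+2) = C(3,1) × 0.5184^2 × 0.4816^1 = 3 × 0.26873856 × 0.4816 = 0.388273 (base)
P(M+4) = C(3,2) × 0.5184^1 × 0.4816^2 = 3 × 0.5184 × 0.23193856 = 0.360711
Relative intensity = 0.360711 / 0.388273 × 100 = 92.90

92.90%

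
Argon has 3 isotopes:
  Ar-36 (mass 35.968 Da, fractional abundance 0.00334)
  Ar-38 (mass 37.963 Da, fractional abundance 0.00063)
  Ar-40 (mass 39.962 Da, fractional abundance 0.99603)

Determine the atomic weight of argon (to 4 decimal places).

Ar = Σ fᵢ·mᵢ = 0.00334 × 35.968 + 0.00063 × 37.963 + 0.99603 × 39.962
= 0.12013 + 0.02392 + 39.80335 = 39.94740 Da

39.9474 Da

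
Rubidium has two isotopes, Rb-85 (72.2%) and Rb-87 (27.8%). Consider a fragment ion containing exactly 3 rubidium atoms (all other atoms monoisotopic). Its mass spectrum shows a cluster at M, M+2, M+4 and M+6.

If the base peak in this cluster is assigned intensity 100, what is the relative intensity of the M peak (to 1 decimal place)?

86.6

Term probabilities: M 0.3764, M+2 0.4348, M+4 0.1674, M+6 0.0215. Base peak = M+2.
P(M+2) = C(3,1) × 0.722^2 × 0.278^1 = 3 × 0.521284 × 0.2780 = 0.434751 (base)
P(M) = C(3,0) × 0.722^3 × 0.278^0 = 1 × 0.37636705 × 1.0000 = 0.376367
Relative intensity = 0.376367 / 0.434751 × 100 = 86.6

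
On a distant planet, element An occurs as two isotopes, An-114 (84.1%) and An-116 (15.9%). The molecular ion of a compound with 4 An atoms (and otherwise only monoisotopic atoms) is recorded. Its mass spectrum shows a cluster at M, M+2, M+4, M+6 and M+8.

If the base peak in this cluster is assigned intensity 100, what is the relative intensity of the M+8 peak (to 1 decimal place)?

Binomial terms of (0.841 + 0.159)^4: M 0.5002, M+2 0.3783, M+4 0.1073, M+6 0.0135, M+8 0.0006 → M is the base peak.
P(M) = C(4,0) × 0.841^4 × 0.159^0 = 1 × 0.50024641 × 1.0000 = 0.500246 (base)
P(M+8) = C(4,4) × 0.841^0 × 0.159^4 = 1 × 1.0000 × 0.00063913 = 0.000639
Relative intensity = 0.000639 / 0.500246 × 100 = 0.1

0.1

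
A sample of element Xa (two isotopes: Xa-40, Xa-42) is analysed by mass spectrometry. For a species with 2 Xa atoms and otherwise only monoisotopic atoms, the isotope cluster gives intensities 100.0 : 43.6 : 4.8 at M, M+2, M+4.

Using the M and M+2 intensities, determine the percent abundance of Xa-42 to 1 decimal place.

Write p for the Xa-40 fraction. I(M+2)/I(M) = [C(2,1)·p^1·(1−p)] / p^2 = 2·(1−p)/p = 43.6/100.0 = 0.4360
(1−p)/p = 0.4360/2 = 0.2180  ⇒  p = 1/(1 + 0.2180) = 0.8210
Xa-40: 82.1%, Xa-42: 17.9%.

17.9%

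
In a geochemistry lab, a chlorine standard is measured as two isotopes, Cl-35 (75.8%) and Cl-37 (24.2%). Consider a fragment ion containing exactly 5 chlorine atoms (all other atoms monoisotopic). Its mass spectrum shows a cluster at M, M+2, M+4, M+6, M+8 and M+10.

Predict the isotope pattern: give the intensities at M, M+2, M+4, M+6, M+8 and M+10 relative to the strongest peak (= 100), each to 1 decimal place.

Expanding (0.758 + 0.242)^5:
P(M) = 0.758^5 = 0.250234
P(M+2) = 5 × 0.758^4 × 0.242^1 = 0.399450
P(M+4) = 10 × 0.758^3 × 0.242^2 = 0.255058
P(M+6) = 10 × 0.758^2 × 0.242^3 = 0.081430
P(M+8) = 5 × 0.758^1 × 0.242^4 = 0.012999
P(M+10) = 0.242^5 = 0.000830
The M+2 peak is largest (0.399450); scaling to 100 gives 62.6 : 100.0 : 63.9 : 20.4 : 3.3 : 0.2.

62.6 : 100.0 : 63.9 : 20.4 : 3.3 : 0.2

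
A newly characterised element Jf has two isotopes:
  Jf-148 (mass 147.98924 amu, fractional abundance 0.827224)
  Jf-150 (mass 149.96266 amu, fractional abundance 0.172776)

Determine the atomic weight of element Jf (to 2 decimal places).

The abundance-weighted mean is 0.827224 × 147.98924 + 0.172776 × 149.96266
= 122.420251 + 25.909949 = 148.330200 amu

148.33 amu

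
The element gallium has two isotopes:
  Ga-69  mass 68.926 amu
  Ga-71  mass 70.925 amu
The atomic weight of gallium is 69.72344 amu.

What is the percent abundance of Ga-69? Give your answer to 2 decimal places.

Writing the weighted mean with unknown fraction x of Ga-69:
68.926·x + 70.925·(1 − x) = 69.72344
(68.926 − 70.925)·x = 69.72344 − 70.925
x = -1.20156 / -1.999 = 0.60108 → 60.11% Ga-69, 39.89% Ga-71.

60.11%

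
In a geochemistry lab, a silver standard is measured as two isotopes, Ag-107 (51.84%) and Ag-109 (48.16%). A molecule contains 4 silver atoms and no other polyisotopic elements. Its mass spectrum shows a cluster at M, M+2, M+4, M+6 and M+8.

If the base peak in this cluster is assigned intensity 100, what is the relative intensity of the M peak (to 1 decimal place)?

19.3

Term probabilities: M 0.0722, M+2 0.2684, M+4 0.3740, M+6 0.2316, M+8 0.0538. Base peak = M+4.
P(M+4) = C(4,2) × 0.5184^2 × 0.4816^2 = 6 × 0.26873856 × 0.23193856 = 0.373985 (base)
P(M) = C(4,0) × 0.5184^4 × 0.4816^0 = 1 × 0.07222041 × 1.0000 = 0.072220
Relative intensity = 0.072220 / 0.373985 × 100 = 19.3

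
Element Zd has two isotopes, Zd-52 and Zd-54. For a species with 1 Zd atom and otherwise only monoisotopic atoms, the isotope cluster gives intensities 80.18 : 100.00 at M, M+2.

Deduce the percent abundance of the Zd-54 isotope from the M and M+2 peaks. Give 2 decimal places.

Let p = fractional abundance of Zd-52. I(M+2)/I(M) = [C(1,1)·p^0·(1−p)] / p^1 = 1·(1−p)/p = 100.00/80.18 = 1.2472
(1−p)/p = 1.2472/1 = 1.2472  ⇒  p = 1/(1 + 1.2472) = 0.4450
Zd-52: 44.50%, Zd-54: 55.50%.

55.50%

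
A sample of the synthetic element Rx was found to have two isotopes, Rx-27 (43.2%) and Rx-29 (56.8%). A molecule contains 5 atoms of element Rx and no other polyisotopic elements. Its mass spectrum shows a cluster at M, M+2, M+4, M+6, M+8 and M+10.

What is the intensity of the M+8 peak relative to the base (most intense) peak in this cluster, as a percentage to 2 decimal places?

65.74%

Term probabilities: M 0.0150, M+2 0.0989, M+4 0.2601, M+6 0.3420, M+8 0.2248, M+10 0.0591. Base peak = M+6.
P(M+6) = C(5,3) × 0.432^2 × 0.568^3 = 10 × 0.186624 × 0.18325043 = 0.341989 (base)
P(M+8) = C(5,4) × 0.432^1 × 0.568^4 = 5 × 0.4320 × 0.10408625 = 0.224826
Relative intensity = 0.224826 / 0.341989 × 100 = 65.74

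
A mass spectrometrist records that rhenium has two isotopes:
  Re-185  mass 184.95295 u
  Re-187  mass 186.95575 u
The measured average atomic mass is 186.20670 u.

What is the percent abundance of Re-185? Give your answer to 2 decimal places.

37.40%

Let x be the fractional abundance of Re-185; then Re-187 has abundance 1 − x.
184.95295·x + 186.95575·(1 − x) = 186.20670
(184.95295 − 186.95575)·x = 186.20670 − 186.95575
x = -0.74905 / -2.00280 = 0.37400 → 37.40% Re-185, 62.60% Re-187.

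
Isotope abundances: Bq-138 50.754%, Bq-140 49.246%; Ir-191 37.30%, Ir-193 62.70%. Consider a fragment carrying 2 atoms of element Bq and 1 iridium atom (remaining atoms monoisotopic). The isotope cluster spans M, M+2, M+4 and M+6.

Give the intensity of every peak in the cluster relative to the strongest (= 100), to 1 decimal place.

23.8 : 86.2 : 100.0 : 37.6

Element Bq pattern (n=2): 0.25759685 : 0.4998863 : 0.24251685
Iridium pattern (n=1): 0.3730 : 0.6270
Convolve the two distributions (both contribute in 2-u steps):
  M: 0.25759685×0.3730 = 0.096084
  M+2: 0.25759685×0.6270 + 0.4998863×0.3730 = 0.347971
  M+4: 0.4998863×0.6270 + 0.24251685×0.3730 = 0.403887
  M+6: 0.24251685×0.6270 = 0.152058
Scale to base peak (0.403887) = 100: 23.8 : 86.2 : 100.0 : 37.6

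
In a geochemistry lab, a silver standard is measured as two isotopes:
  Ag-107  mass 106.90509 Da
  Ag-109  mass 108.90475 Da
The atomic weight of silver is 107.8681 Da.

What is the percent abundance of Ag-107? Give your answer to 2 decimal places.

51.84%

With x = fraction of Ag-107 (so Ag-109 is 1 − x):
106.90509·x + 108.90475·(1 − x) = 107.8681
(106.90509 − 108.90475)·x = 107.8681 − 108.90475
x = -1.03665 / -1.99966 = 0.51841 → 51.84% Ag-107, 48.16% Ag-109.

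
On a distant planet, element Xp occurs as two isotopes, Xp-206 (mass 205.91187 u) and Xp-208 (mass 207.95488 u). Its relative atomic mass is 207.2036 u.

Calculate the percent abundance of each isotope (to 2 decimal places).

Writing the weighted mean with unknown fraction x of Xp-206:
205.91187·x + 207.95488·(1 − x) = 207.2036
(205.91187 − 207.95488)·x = 207.2036 − 207.95488
x = -0.75128 / -2.04301 = 0.36773 → 36.77% Xp-206, 63.23% Xp-208.

Xp-206: 36.77%, Xp-208: 63.23%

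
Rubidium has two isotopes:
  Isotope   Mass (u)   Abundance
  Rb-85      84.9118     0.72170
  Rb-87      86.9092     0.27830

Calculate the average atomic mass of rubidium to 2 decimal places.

85.47 u

Average mass = Σ (abundance × isotope mass) = 0.72170 × 84.9118 + 0.27830 × 86.9092
= 61.28085 + 24.18683 = 85.46768 u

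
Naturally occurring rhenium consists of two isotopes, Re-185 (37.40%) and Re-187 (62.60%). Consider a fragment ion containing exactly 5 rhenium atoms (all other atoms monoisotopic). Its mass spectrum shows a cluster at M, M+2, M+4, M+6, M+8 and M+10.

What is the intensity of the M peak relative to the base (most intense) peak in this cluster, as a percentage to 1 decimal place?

(0.3740 + 0.6260)^5 gives M 0.0073, M+2 0.0612, M+4 0.2050, M+6 0.3431, M+8 0.2872, M+10 0.0961; the largest is M+6.
P(M+6) = C(5,3) × 0.3740^2 × 0.6260^3 = 10 × 0.139876 × 0.24531438 = 0.343136 (base)
P(M) = C(5,0) × 0.3740^5 × 0.6260^0 = 1 × 0.00731742 × 1.0000 = 0.007317
Relative intensity = 0.007317 / 0.343136 × 100 = 2.1

2.1%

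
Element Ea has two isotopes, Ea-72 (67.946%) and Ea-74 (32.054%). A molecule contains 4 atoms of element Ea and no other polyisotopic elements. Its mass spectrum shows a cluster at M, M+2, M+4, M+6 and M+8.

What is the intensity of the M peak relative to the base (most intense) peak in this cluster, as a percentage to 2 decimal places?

Term probabilities: M 0.2131, M+2 0.4022, M+4 0.2846, M+6 0.0895, M+8 0.0106. Base peak = M+2.
P(M+2) = C(4,1) × 0.67946^3 × 0.32054^1 = 4 × 0.31368351 × 0.32054 = 0.402192 (base)
P(M) = C(4,0) × 0.67946^4 × 0.32054^0 = 1 × 0.2131354 × 1.0000 = 0.213135
Relative intensity = 0.213135 / 0.402192 × 100 = 52.99

52.99%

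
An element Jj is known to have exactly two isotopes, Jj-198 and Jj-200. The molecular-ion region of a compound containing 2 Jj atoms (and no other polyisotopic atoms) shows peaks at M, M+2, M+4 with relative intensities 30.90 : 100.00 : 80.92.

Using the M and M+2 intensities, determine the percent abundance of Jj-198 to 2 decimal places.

38.20%

Write p for the Jj-198 fraction. I(M+2)/I(M) = [C(2,1)·p^1·(1−p)] / p^2 = 2·(1−p)/p = 100.00/30.90 = 3.2362
(1−p)/p = 3.2362/2 = 1.6181  ⇒  p = 1/(1 + 1.6181) = 0.3820
Jj-198: 38.20%, Jj-200: 61.80%.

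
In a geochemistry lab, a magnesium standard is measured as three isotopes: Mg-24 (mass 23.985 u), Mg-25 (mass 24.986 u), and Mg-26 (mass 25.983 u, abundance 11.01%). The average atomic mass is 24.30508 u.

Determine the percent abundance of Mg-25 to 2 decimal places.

10.00%

Let x and y be the fractions of Mg-24 and Mg-25. Then x + y = 1 − 0.1101 = 0.8899 and 23.985x + 24.986y = 24.30508 − 0.1101×25.983 = 21.4443517.
Substituting: 23.985x + 24.986(0.8899 − x) = 21.4443517
(23.985 − 24.986)x = -0.7906897  ⇒  x = 0.78990, y = 0.10000
Mg-24: 78.99%, Mg-25: 10.00%.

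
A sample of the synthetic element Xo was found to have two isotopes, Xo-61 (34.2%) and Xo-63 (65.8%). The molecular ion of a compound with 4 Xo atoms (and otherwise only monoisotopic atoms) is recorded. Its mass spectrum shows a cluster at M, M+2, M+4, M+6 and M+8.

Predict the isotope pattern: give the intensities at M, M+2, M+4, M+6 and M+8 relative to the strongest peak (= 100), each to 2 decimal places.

3.51 : 27.01 : 77.96 : 100.00 : 48.10

The 4 Xo atoms are independent, so intensities follow the terms of (0.342 + 0.658)^4.
P(M) = 0.342^4 = 0.013681
P(M+2) = 4 × 0.342^3 × 0.658^1 = 0.105284
P(M+4) = 6 × 0.342^2 × 0.658^2 = 0.303847
P(M+6) = 4 × 0.342^1 × 0.658^3 = 0.389730
P(M+8) = 0.658^4 = 0.187458
The M+6 peak is largest (0.389730); scaling to 100 gives 3.51 : 27.01 : 77.96 : 100.00 : 48.10.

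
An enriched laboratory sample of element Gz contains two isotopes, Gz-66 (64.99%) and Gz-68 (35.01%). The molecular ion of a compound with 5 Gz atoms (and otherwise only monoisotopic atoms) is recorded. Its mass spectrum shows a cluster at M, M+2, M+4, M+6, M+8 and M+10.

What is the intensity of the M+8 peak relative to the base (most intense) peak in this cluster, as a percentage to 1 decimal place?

14.5%

Binomial terms of (0.6499 + 0.3501)^5: M 0.1159, M+2 0.3123, M+4 0.3365, M+6 0.1812, M+8 0.0488, M+10 0.0053 → M+4 is the base peak.
P(M+4) = C(5,2) × 0.6499^3 × 0.3501^2 = 10 × 0.27449827 × 0.12257001 = 0.336453 (base)
P(M+8) = C(5,4) × 0.6499^1 × 0.3501^4 = 5 × 0.6499 × 0.01502341 = 0.048819
Relative intensity = 0.048819 / 0.336453 × 100 = 14.5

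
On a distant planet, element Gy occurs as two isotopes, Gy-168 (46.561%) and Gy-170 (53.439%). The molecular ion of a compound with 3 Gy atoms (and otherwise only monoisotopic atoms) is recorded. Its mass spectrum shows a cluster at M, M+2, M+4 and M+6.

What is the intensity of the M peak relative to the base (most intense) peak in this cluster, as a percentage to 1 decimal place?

(0.46561 + 0.53439)^3 gives M 0.1009, M+2 0.3476, M+4 0.3989, M+6 0.1526; the largest is M+4.
P(M+4) = C(3,2) × 0.46561^1 × 0.53439^2 = 3 × 0.46561 × 0.28557267 = 0.398896 (base)
P(M) = C(3,0) × 0.46561^3 × 0.53439^0 = 1 × 0.10094084 × 1.0000 = 0.100941
Relative intensity = 0.100941 / 0.398896 × 100 = 25.3

25.3%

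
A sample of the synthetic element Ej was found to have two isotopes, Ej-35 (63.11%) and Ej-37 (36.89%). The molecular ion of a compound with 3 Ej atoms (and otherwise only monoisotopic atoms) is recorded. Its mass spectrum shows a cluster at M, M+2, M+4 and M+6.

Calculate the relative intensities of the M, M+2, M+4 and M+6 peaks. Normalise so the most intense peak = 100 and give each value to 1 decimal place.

57.0 : 100.0 : 58.5 : 11.4

The 3 Ej atoms are independent, so intensities follow the terms of (0.6311 + 0.3689)^3.
P(M) = 0.6311^3 = 0.251359
P(M+2) = 3 × 0.6311^2 × 0.3689^1 = 0.440784
P(M+4) = 3 × 0.6311^1 × 0.3689^2 = 0.257654
P(M+6) = 0.3689^3 = 0.050203
The M+2 peak is largest (0.440784); scaling to 100 gives 57.0 : 100.0 : 58.5 : 11.4.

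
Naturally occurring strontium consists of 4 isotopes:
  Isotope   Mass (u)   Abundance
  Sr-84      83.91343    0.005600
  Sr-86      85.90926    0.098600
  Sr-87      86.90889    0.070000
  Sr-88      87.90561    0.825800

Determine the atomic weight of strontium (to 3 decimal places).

The abundance-weighted mean is 0.005600 × 83.91343 + 0.098600 × 85.90926 + 0.070000 × 86.90889 + 0.825800 × 87.90561
= 0.469915 + 8.470653 + 6.083622 + 72.592453 = 87.616643 u

87.617 u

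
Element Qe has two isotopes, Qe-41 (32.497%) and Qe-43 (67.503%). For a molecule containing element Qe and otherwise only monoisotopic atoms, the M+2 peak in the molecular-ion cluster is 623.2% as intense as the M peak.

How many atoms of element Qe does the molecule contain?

3

The M+2/M ratio from n Qe atoms is n · q/p = n · 0.67503/0.32497.
n = 6.232 × 0.32497/0.67503 = 3.00 ≈ 3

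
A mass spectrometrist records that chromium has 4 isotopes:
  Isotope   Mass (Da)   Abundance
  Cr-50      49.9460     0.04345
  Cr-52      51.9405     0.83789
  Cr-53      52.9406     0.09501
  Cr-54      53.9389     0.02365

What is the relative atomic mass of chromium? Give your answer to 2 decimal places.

52.00 Da

Weight each isotope mass by its fractional abundance: 0.04345 × 49.9460 + 0.83789 × 51.9405 + 0.09501 × 52.9406 + 0.02365 × 53.9389
= 2.17015 + 43.52043 + 5.02989 + 1.27565 = 51.99612 Da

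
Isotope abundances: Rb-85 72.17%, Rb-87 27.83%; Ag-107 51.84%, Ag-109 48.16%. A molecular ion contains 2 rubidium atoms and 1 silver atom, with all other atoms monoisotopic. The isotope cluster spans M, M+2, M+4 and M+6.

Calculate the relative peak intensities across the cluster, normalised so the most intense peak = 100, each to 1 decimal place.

58.8 : 100.0 : 50.9 : 8.1

Rubidium pattern (n=2): 0.52085089 : 0.40169822 : 0.07745089
Silver pattern (n=1): 0.5184 : 0.4816
Convolve the two distributions (both contribute in 2-u steps):
  M: 0.52085089×0.5184 = 0.270009
  M+2: 0.52085089×0.4816 + 0.40169822×0.5184 = 0.459082
  M+4: 0.40169822×0.4816 + 0.07745089×0.5184 = 0.233608
  M+6: 0.07745089×0.4816 = 0.037300
Scale to base peak (0.459082) = 100: 58.8 : 100.0 : 50.9 : 8.1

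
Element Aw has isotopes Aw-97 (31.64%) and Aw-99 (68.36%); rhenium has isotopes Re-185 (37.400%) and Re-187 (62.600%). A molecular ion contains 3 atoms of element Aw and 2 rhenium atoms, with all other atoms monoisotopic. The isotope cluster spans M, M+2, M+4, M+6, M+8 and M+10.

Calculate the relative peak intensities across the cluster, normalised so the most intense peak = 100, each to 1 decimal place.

Element Aw pattern (n=3): 0.03167447 : 0.20530346 : 0.44356966 : 0.31945241
Rhenium pattern (n=2): 0.139876 : 0.468248 : 0.391876
Convolve the two distributions (both contribute in 2-u steps):
  M: 0.03167447×0.139876 = 0.004430
  M+2: 0.03167447×0.468248 + 0.20530346×0.139876 = 0.043549
  M+4: 0.03167447×0.391876 + 0.20530346×0.468248 + 0.44356966×0.139876 = 0.170590
  M+6: 0.20530346×0.391876 + 0.44356966×0.468248 + 0.31945241×0.139876 = 0.332838
  M+8: 0.44356966×0.391876 + 0.31945241×0.468248 = 0.323407
  M+10: 0.31945241×0.391876 = 0.125186
Scale to base peak (0.332838) = 100: 1.3 : 13.1 : 51.3 : 100.0 : 97.2 : 37.6

1.3 : 13.1 : 51.3 : 100.0 : 97.2 : 37.6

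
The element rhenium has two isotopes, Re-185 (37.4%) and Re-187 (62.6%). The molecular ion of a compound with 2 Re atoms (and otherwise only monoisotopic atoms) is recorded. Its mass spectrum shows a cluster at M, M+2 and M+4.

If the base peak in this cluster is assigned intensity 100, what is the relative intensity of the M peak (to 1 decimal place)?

29.9

Binomial terms of (0.374 + 0.626)^2: M 0.1399, M+2 0.4682, M+4 0.3919 → M+2 is the base peak.
P(M+2) = C(2,1) × 0.374^1 × 0.626^1 = 2 × 0.3740 × 0.6260 = 0.468248 (base)
P(M) = C(2,0) × 0.374^2 × 0.626^0 = 1 × 0.139876 × 1.0000 = 0.139876
Relative intensity = 0.139876 / 0.468248 × 100 = 29.9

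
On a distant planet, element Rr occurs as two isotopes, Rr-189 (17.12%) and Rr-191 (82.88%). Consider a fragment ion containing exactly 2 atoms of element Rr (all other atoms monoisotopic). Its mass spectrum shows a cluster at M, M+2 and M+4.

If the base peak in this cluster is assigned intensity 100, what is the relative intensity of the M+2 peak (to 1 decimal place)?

41.3

Term probabilities: M 0.0293, M+2 0.2838, M+4 0.6869. Base peak = M+4.
P(M+4) = C(2,2) × 0.1712^0 × 0.8288^2 = 1 × 1.0000 × 0.68690944 = 0.686909 (base)
P(M+2) = C(2,1) × 0.1712^1 × 0.8288^1 = 2 × 0.1712 × 0.8288 = 0.283781
Relative intensity = 0.283781 / 0.686909 × 100 = 41.3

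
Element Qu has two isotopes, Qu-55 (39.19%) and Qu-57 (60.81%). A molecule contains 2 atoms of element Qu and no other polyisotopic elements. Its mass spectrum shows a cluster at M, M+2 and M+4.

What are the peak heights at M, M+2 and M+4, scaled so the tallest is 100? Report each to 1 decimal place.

The 2 Qu atoms are independent, so intensities follow the terms of (0.3919 + 0.6081)^2.
P(M) = 0.3919^2 = 0.153586
P(M+2) = 2 × 0.3919^1 × 0.6081^1 = 0.476629
P(M+4) = 0.6081^2 = 0.369786
The M+2 peak is largest (0.476629); scaling to 100 gives 32.2 : 100.0 : 77.6.

32.2 : 100.0 : 77.6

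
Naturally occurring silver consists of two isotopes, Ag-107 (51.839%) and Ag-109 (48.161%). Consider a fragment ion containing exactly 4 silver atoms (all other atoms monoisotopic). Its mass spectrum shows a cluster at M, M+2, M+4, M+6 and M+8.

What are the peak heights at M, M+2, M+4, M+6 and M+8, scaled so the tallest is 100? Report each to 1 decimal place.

The 4 Ag atoms are independent, so intensities follow the terms of (0.51839 + 0.48161)^4.
P(M) = 0.51839^4 = 0.072215
P(M+2) = 4 × 0.51839^3 × 0.48161^1 = 0.268365
P(M+4) = 6 × 0.51839^2 × 0.48161^2 = 0.373986
P(M+6) = 4 × 0.51839^1 × 0.48161^3 = 0.231634
P(M+8) = 0.48161^4 = 0.053800
The M+4 peak is largest (0.373986); scaling to 100 gives 19.3 : 71.8 : 100.0 : 61.9 : 14.4.

19.3 : 71.8 : 100.0 : 61.9 : 14.4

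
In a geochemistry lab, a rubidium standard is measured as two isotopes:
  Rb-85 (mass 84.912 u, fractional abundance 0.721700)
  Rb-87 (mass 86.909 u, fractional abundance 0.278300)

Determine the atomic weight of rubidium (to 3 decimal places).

85.468 u

Ar = Σ fᵢ·mᵢ = 0.721700 × 84.912 + 0.278300 × 86.909
= 61.2810 + 24.1868 = 85.4678 u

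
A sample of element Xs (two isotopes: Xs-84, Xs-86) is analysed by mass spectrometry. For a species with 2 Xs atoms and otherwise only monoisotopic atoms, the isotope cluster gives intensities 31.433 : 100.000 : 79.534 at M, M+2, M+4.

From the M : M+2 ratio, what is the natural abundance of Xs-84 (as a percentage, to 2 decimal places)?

Let p = fractional abundance of Xs-84. I(M+2)/I(M) = [C(2,1)·p^1·(1−p)] / p^2 = 2·(1−p)/p = 100.000/31.433 = 3.1814
(1−p)/p = 3.1814/2 = 1.5907  ⇒  p = 1/(1 + 1.5907) = 0.3860
Xs-84: 38.60%, Xs-86: 61.40%.

38.60%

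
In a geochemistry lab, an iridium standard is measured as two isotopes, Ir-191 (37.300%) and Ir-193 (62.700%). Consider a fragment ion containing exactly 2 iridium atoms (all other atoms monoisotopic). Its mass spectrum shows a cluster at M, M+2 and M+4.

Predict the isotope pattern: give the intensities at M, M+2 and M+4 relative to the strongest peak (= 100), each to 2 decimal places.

29.74 : 100.00 : 84.05

Each Ir atom is independently Ir-191 (p = 0.37300) or Ir-193 (q = 0.62700); the cluster is the binomial expansion (p + q)^2.
P(M) = 0.37300^2 = 0.139129
P(M+2) = 2 × 0.37300^1 × 0.62700^1 = 0.467742
P(M+4) = 0.62700^2 = 0.393129
The M+2 peak is largest (0.467742); scaling to 100 gives 29.74 : 100.00 : 84.05.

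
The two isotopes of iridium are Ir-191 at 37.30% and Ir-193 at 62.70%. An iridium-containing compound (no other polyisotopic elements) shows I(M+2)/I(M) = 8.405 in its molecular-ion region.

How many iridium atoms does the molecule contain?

5

With n Ir atoms, P(M+2)/P(M) = C(n,1)·p^(n−1)q / p^n = n·q/p = n · 0.6270/0.3730.
n = 8.405 × 0.3730/0.6270 = 5.00 ≈ 5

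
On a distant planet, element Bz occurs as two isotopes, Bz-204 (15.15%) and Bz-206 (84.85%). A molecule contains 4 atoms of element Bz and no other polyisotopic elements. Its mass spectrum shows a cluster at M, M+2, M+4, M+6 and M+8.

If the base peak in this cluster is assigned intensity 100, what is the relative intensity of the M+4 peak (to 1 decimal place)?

Term probabilities: M 0.0005, M+2 0.0118, M+4 0.0991, M+6 0.3702, M+8 0.5183. Base peak = M+8.
P(M+8) = C(4,4) × 0.1515^0 × 0.8485^4 = 1 × 1.0000 × 0.51833124 = 0.518331 (base)
P(M+4) = C(4,2) × 0.1515^2 × 0.8485^2 = 6 × 0.02295225 × 0.71995225 = 0.099147
Relative intensity = 0.099147 / 0.518331 × 100 = 19.1

19.1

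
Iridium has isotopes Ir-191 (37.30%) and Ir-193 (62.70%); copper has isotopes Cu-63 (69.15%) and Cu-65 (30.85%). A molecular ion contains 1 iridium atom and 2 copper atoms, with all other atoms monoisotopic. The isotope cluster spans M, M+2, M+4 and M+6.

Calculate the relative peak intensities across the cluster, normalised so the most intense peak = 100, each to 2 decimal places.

Iridium pattern (n=1): 0.3730 : 0.6270
Copper pattern (n=2): 0.47817225 : 0.4266555 : 0.09517225
Convolve the two distributions (both contribute in 2-u steps):
  M: 0.3730×0.47817225 = 0.178358
  M+2: 0.3730×0.4266555 + 0.6270×0.47817225 = 0.458957
  M+4: 0.3730×0.09517225 + 0.6270×0.4266555 = 0.303012
  M+6: 0.6270×0.09517225 = 0.059673
Scale to base peak (0.458957) = 100: 38.86 : 100.00 : 66.02 : 13.00

38.86 : 100.00 : 66.02 : 13.00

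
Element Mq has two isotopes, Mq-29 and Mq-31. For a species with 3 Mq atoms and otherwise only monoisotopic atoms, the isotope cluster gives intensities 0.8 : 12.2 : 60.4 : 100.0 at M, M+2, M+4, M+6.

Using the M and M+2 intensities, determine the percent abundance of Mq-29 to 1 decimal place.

16.4%

Let p = fractional abundance of Mq-29. I(M+2)/I(M) = [C(3,1)·p^2·(1−p)] / p^3 = 3·(1−p)/p = 12.2/0.8 = 15.2500
(1−p)/p = 15.2500/3 = 5.0833  ⇒  p = 1/(1 + 5.0833) = 0.1644
Mq-29: 16.4%, Mq-31: 83.6%.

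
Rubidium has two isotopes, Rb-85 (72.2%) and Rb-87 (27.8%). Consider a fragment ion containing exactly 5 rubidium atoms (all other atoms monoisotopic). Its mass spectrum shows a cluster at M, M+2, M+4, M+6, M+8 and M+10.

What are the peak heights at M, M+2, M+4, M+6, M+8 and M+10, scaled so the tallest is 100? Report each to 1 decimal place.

Each Rb atom is independently Rb-85 (p = 0.722) or Rb-87 (q = 0.278); the cluster is the binomial expansion (p + q)^5.
P(M) = 0.722^5 = 0.196194
P(M+2) = 5 × 0.722^4 × 0.278^1 = 0.377714
P(M+4) = 10 × 0.722^3 × 0.278^2 = 0.290872
P(M+6) = 10 × 0.722^2 × 0.278^3 = 0.111998
P(M+8) = 5 × 0.722^1 × 0.278^4 = 0.021562
P(M+10) = 0.278^5 = 0.001660
The M+2 peak is largest (0.377714); scaling to 100 gives 51.9 : 100.0 : 77.0 : 29.7 : 5.7 : 0.4.

51.9 : 100.0 : 77.0 : 29.7 : 5.7 : 0.4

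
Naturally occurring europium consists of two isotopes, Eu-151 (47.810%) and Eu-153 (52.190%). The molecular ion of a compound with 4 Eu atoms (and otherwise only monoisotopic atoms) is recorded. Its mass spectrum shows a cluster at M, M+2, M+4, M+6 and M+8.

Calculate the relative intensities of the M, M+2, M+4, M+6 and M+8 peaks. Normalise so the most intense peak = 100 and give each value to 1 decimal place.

14.0 : 61.1 : 100.0 : 72.8 : 19.9

Expanding (0.47810 + 0.52190)^4:
P(M) = 0.47810^4 = 0.052249
P(M+2) = 4 × 0.47810^3 × 0.52190^1 = 0.228141
P(M+4) = 6 × 0.47810^2 × 0.52190^2 = 0.373563
P(M+6) = 4 × 0.47810^1 × 0.52190^3 = 0.271857
P(M+8) = 0.52190^4 = 0.074191
The M+4 peak is largest (0.373563); scaling to 100 gives 14.0 : 61.1 : 100.0 : 72.8 : 19.9.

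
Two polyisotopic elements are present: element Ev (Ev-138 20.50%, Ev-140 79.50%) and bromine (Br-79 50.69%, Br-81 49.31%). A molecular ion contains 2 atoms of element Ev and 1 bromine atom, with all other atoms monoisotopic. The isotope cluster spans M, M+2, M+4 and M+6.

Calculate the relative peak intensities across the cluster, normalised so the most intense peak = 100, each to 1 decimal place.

Element Ev pattern (n=2): 0.042025 : 0.32595 : 0.632025
Bromine pattern (n=1): 0.5069 : 0.4931
Convolve the two distributions (both contribute in 2-u steps):
  M: 0.042025×0.5069 = 0.021302
  M+2: 0.042025×0.4931 + 0.32595×0.5069 = 0.185947
  M+4: 0.32595×0.4931 + 0.632025×0.5069 = 0.481099
  M+6: 0.632025×0.4931 = 0.311652
Scale to base peak (0.481099) = 100: 4.4 : 38.7 : 100.0 : 64.8

4.4 : 38.7 : 100.0 : 64.8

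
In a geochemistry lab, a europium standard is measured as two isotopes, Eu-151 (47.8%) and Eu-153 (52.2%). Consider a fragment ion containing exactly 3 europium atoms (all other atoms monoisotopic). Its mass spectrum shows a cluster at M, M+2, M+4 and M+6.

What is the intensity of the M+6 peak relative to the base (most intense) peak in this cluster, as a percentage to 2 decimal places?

36.40%

Binomial terms of (0.478 + 0.522)^3: M 0.1092, M+2 0.3578, M+4 0.3907, M+6 0.1422 → M+4 is the base peak.
P(M+4) = C(3,2) × 0.478^1 × 0.522^2 = 3 × 0.4780 × 0.272484 = 0.390742 (base)
P(M+6) = C(3,3) × 0.478^0 × 0.522^3 = 1 × 1.0000 × 0.14223665 = 0.142237
Relative intensity = 0.142237 / 0.390742 × 100 = 36.40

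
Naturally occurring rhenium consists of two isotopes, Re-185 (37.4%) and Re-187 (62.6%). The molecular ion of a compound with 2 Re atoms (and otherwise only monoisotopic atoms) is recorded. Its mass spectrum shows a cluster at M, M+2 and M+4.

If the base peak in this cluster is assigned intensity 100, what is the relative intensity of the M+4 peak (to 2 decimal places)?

83.69

Term probabilities: M 0.1399, M+2 0.4682, M+4 0.3919. Base peak = M+2.
P(M+2) = C(2,1) × 0.374^1 × 0.626^1 = 2 × 0.3740 × 0.6260 = 0.468248 (base)
P(M+4) = C(2,2) × 0.374^0 × 0.626^2 = 1 × 1.0000 × 0.391876 = 0.391876
Relative intensity = 0.391876 / 0.468248 × 100 = 83.69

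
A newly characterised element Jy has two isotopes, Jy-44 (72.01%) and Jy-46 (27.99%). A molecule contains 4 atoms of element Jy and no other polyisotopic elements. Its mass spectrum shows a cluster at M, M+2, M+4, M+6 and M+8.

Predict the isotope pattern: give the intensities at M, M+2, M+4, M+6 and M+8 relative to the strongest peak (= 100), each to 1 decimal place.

64.3 : 100.0 : 58.3 : 15.1 : 1.5

The 4 Jy atoms are independent, so intensities follow the terms of (0.7201 + 0.2799)^4.
P(M) = 0.7201^4 = 0.268888
P(M+2) = 4 × 0.7201^3 × 0.2799^1 = 0.418063
P(M+4) = 6 × 0.7201^2 × 0.2799^2 = 0.243749
P(M+6) = 4 × 0.7201^1 × 0.2799^3 = 0.063163
P(M+8) = 0.2799^4 = 0.006138
The M+2 peak is largest (0.418063); scaling to 100 gives 64.3 : 100.0 : 58.3 : 15.1 : 1.5.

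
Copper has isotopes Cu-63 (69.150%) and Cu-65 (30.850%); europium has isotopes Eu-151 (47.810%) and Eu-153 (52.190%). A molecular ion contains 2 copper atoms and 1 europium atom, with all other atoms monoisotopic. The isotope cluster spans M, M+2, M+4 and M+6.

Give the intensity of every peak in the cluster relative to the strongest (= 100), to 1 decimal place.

Copper pattern (n=2): 0.47817225 : 0.4266555 : 0.09517225
Europium pattern (n=1): 0.4781 : 0.5219
Convolve the two distributions (both contribute in 2-u steps):
  M: 0.47817225×0.4781 = 0.228614
  M+2: 0.47817225×0.5219 + 0.4266555×0.4781 = 0.453542
  M+4: 0.4266555×0.5219 + 0.09517225×0.4781 = 0.268173
  M+6: 0.09517225×0.5219 = 0.049670
Scale to base peak (0.453542) = 100: 50.4 : 100.0 : 59.1 : 11.0

50.4 : 100.0 : 59.1 : 11.0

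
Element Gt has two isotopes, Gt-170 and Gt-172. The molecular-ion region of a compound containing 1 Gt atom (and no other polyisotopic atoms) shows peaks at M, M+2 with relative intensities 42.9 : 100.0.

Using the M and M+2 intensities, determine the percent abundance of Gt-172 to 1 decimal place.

70.0%

Let p = fractional abundance of Gt-170. I(M+2)/I(M) = [C(1,1)·p^0·(1−p)] / p^1 = 1·(1−p)/p = 100.0/42.9 = 2.3310
(1−p)/p = 2.3310/1 = 2.3310  ⇒  p = 1/(1 + 2.3310) = 0.3002
Gt-170: 30.0%, Gt-172: 70.0%.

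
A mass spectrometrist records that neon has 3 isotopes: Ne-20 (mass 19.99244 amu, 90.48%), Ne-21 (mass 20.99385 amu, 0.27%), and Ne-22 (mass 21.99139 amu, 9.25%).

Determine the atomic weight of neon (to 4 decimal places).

The abundance-weighted mean is 0.9048 × 19.99244 + 0.0027 × 20.99385 + 0.0925 × 21.99139
= 18.089160 + 0.056683 + 2.034204 = 20.180047 amu

20.1800 amu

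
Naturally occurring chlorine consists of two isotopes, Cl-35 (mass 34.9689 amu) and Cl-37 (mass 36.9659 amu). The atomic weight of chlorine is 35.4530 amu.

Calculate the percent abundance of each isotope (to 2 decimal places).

Let x be the fractional abundance of Cl-35; then Cl-37 has abundance 1 − x.
34.9689·x + 36.9659·(1 − x) = 35.4530
(34.9689 − 36.9659)·x = 35.4530 − 36.9659
x = -1.5129 / -1.9970 = 0.75759 → 75.76% Cl-35, 24.24% Cl-37.

Cl-35: 75.76%, Cl-37: 24.24%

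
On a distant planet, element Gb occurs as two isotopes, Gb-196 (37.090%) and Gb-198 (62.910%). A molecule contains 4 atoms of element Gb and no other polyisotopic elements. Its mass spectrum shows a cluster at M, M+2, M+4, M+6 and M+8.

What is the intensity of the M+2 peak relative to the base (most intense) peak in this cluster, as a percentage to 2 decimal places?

(0.37090 + 0.62910)^4 gives M 0.0189, M+2 0.1284, M+4 0.3267, M+6 0.3694, M+8 0.1566; the largest is M+6.
P(M+6) = C(4,3) × 0.37090^1 × 0.62910^3 = 4 × 0.3709 × 0.2489769 = 0.369382 (base)
P(M+2) = C(4,1) × 0.37090^3 × 0.62910^1 = 4 × 0.05102353 × 0.6291 = 0.128396
Relative intensity = 0.128396 / 0.369382 × 100 = 34.76

34.76%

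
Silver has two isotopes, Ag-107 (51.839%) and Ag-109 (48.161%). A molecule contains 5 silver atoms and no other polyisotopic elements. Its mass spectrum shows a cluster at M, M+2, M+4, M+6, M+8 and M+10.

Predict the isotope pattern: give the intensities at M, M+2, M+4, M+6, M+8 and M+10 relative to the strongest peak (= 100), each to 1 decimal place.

Each Ag atom is independently Ag-107 (p = 0.51839) or Ag-109 (q = 0.48161); the cluster is the binomial expansion (p + q)^5.
P(M) = 0.51839^5 = 0.037435
P(M+2) = 5 × 0.51839^4 × 0.48161^1 = 0.173897
P(M+4) = 10 × 0.51839^3 × 0.48161^2 = 0.323118
P(M+6) = 10 × 0.51839^2 × 0.48161^3 = 0.300192
P(M+8) = 5 × 0.51839^1 × 0.48161^4 = 0.139447
P(M+10) = 0.48161^5 = 0.025911
The M+4 peak is largest (0.323118); scaling to 100 gives 11.6 : 53.8 : 100.0 : 92.9 : 43.2 : 8.0.

11.6 : 53.8 : 100.0 : 92.9 : 43.2 : 8.0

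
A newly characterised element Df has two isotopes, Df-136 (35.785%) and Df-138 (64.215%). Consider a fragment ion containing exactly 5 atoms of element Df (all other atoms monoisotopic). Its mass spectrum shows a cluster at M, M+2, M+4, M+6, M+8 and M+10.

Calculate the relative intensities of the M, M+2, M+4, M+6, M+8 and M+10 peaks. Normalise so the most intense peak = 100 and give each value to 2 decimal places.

1.73 : 15.53 : 55.73 : 100.00 : 89.72 : 32.20

Each Df atom is independently Df-136 (p = 0.35785) or Df-138 (q = 0.64215); the cluster is the binomial expansion (p + q)^5.
P(M) = 0.35785^5 = 0.005868
P(M+2) = 5 × 0.35785^4 × 0.64215^1 = 0.052651
P(M+4) = 10 × 0.35785^3 × 0.64215^2 = 0.188963
P(M+6) = 10 × 0.35785^2 × 0.64215^3 = 0.339087
P(M+8) = 5 × 0.35785^1 × 0.64215^4 = 0.304240
P(M+10) = 0.64215^5 = 0.109190
The M+6 peak is largest (0.339087); scaling to 100 gives 1.73 : 15.53 : 55.73 : 100.00 : 89.72 : 32.20.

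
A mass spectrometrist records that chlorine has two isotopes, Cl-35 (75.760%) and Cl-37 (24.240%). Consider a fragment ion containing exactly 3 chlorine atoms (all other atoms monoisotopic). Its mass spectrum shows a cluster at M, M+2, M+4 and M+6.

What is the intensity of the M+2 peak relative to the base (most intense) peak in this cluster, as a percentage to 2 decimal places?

95.99%

(0.75760 + 0.24240)^3 gives M 0.4348, M+2 0.4174, M+4 0.1335, M+6 0.0142; the largest is M.
P(M) = C(3,0) × 0.75760^3 × 0.24240^0 = 1 × 0.4348304 × 1.0000 = 0.434830 (base)
P(M+2) = C(3,1) × 0.75760^2 × 0.24240^1 = 3 × 0.57395776 × 0.2424 = 0.417382
Relative intensity = 0.417382 / 0.434830 × 100 = 95.99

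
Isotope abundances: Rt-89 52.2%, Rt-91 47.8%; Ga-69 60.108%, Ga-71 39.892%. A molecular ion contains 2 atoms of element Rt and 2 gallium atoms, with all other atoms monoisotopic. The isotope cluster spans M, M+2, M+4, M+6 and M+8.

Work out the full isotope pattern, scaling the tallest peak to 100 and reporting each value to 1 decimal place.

Element Rt pattern (n=2): 0.272484 : 0.499032 : 0.228484
Gallium pattern (n=2): 0.36129717 : 0.47956567 : 0.15913717
Convolve the two distributions (both contribute in 2-u steps):
  M: 0.272484×0.36129717 = 0.098448
  M+2: 0.272484×0.47956567 + 0.499032×0.36129717 = 0.310973
  M+4: 0.272484×0.15913717 + 0.499032×0.47956567 + 0.228484×0.36129717 = 0.365232
  M+6: 0.499032×0.15913717 + 0.228484×0.47956567 = 0.188988
  M+8: 0.228484×0.15913717 = 0.036360
Scale to base peak (0.365232) = 100: 27.0 : 85.1 : 100.0 : 51.7 : 10.0

27.0 : 85.1 : 100.0 : 51.7 : 10.0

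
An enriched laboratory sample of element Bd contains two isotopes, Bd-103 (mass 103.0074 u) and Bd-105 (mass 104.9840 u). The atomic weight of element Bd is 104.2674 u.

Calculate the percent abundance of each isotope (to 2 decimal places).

With x = fraction of Bd-103 (so Bd-105 is 1 − x):
103.0074·x + 104.9840·(1 − x) = 104.2674
(103.0074 − 104.9840)·x = 104.2674 − 104.9840
x = -0.7166 / -1.9766 = 0.36254 → 36.25% Bd-103, 63.75% Bd-105.

Bd-103: 36.25%, Bd-105: 63.75%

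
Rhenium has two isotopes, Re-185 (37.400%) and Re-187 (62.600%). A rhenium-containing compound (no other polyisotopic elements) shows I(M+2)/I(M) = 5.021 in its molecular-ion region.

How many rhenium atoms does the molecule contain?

For n independent Re atoms, I(M+2)/I(M) = n · (abundance Re-187) / (abundance Re-185) = n · 0.62600/0.37400.
n = 5.021 × 0.37400/0.62600 = 3.00 ≈ 3

3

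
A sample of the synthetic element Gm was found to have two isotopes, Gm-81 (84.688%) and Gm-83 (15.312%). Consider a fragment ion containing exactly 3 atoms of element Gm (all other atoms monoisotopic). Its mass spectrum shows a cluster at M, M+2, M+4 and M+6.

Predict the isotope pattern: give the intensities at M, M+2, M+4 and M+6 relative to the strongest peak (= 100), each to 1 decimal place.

Each Gm atom is independently Gm-81 (p = 0.84688) or Gm-83 (q = 0.15312); the cluster is the binomial expansion (p + q)^3.
P(M) = 0.84688^3 = 0.607387
P(M+2) = 3 × 0.84688^2 × 0.15312^1 = 0.329456
P(M+4) = 3 × 0.84688^1 × 0.15312^2 = 0.059567
P(M+6) = 0.15312^3 = 0.003590
The M peak is largest (0.607387); scaling to 100 gives 100.0 : 54.2 : 9.8 : 0.6.

100.0 : 54.2 : 9.8 : 0.6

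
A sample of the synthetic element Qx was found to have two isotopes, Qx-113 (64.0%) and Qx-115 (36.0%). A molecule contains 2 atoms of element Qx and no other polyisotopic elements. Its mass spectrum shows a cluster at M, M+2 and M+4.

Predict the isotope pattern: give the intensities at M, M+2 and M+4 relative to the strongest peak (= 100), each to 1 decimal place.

Each Qx atom is independently Qx-113 (p = 0.640) or Qx-115 (q = 0.360); the cluster is the binomial expansion (p + q)^2.
P(M) = 0.640^2 = 0.409600
P(M+2) = 2 × 0.640^1 × 0.360^1 = 0.460800
P(M+4) = 0.360^2 = 0.129600
The M+2 peak is largest (0.460800); scaling to 100 gives 88.9 : 100.0 : 28.1.

88.9 : 100.0 : 28.1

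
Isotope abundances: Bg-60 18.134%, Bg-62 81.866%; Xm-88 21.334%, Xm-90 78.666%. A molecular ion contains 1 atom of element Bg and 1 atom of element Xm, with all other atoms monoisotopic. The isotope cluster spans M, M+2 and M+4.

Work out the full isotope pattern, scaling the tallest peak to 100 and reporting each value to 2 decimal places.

Element Bg pattern (n=1): 0.18134 : 0.81866
Element Xm pattern (n=1): 0.21334 : 0.78666
Convolve the two distributions (both contribute in 2-u steps):
  M: 0.18134×0.21334 = 0.038687
  M+2: 0.18134×0.78666 + 0.81866×0.21334 = 0.317306
  M+4: 0.81866×0.78666 = 0.644007
Scale to base peak (0.644007) = 100: 6.01 : 49.27 : 100.00

6.01 : 49.27 : 100.00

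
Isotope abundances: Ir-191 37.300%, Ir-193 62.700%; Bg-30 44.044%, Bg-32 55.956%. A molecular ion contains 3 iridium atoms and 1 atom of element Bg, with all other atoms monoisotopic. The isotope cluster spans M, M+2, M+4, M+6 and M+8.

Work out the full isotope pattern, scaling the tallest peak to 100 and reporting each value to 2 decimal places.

6.44 : 40.68 : 95.90 : 100.00 : 38.88

Iridium pattern (n=3): 0.05189512 : 0.26170165 : 0.43991135 : 0.24649188
Element Bg pattern (n=1): 0.44044 : 0.55956
Convolve the two distributions (both contribute in 2-u steps):
  M: 0.05189512×0.44044 = 0.022857
  M+2: 0.05189512×0.55956 + 0.26170165×0.44044 = 0.144302
  M+4: 0.26170165×0.55956 + 0.43991135×0.44044 = 0.340192
  M+6: 0.43991135×0.55956 + 0.24649188×0.44044 = 0.354722
  M+8: 0.24649188×0.55956 = 0.137927
Scale to base peak (0.354722) = 100: 6.44 : 40.68 : 95.90 : 100.00 : 38.88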